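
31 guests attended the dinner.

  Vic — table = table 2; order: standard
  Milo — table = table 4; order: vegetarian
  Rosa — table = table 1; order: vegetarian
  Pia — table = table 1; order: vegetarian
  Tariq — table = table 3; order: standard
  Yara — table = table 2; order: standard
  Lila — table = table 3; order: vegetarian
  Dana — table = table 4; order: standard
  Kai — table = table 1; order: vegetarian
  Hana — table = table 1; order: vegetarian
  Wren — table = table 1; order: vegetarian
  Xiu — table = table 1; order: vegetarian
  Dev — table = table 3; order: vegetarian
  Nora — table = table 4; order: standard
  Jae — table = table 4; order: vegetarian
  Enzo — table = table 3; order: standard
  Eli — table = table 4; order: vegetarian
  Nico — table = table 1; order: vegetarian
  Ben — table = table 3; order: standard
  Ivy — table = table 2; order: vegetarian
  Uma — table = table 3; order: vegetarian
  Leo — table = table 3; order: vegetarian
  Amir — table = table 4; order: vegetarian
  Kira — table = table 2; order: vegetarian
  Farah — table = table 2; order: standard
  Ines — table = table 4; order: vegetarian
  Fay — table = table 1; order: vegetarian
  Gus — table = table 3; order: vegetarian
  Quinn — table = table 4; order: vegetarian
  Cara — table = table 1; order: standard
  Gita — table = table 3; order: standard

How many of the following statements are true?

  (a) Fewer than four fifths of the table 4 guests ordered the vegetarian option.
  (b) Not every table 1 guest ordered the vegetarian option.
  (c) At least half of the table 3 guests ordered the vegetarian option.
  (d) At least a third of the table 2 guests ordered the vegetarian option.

(a) table 4: |A| = 8, |A ∩ B| = 6; needs |A ∩ B| / |A| < 4/5 — true.
(b) table 1: |A| = 9, |A ∩ B| = 8; needs A ⊄ B (|A ∖ B| ≥ 1) — true.
(c) table 3: |A| = 9, |A ∩ B| = 5; needs |A ∩ B| ≥ |A ∖ B| — true.
(d) table 2: |A| = 5, |A ∩ B| = 2; needs |A ∩ B| / |A| ≥ 1/3 — true.

4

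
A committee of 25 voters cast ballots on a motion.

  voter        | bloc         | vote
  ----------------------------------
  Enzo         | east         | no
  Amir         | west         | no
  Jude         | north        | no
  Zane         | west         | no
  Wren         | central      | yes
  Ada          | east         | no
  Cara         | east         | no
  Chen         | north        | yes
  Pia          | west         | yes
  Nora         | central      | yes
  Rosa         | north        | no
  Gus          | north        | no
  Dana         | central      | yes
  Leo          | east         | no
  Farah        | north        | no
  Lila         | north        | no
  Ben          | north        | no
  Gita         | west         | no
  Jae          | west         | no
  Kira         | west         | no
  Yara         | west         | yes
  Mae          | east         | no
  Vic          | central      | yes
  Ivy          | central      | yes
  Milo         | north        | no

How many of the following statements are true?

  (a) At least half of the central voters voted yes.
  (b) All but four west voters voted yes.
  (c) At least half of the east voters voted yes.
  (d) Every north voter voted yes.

(a) central: |A| = 5, |A ∩ B| = 5; needs |A ∩ B| ≥ |A ∖ B| — true.
(b) west: |A| = 7, |A ∩ B| = 2; needs |A ∖ B| = 4 — false.
(c) east: |A| = 5, |A ∩ B| = 0; needs |A ∩ B| ≥ |A ∖ B| — false.
(d) north: |A| = 8, |A ∩ B| = 1; needs A ⊆ B, i.e. every element of A is in B (|A ∖ B| = 0) — false.

1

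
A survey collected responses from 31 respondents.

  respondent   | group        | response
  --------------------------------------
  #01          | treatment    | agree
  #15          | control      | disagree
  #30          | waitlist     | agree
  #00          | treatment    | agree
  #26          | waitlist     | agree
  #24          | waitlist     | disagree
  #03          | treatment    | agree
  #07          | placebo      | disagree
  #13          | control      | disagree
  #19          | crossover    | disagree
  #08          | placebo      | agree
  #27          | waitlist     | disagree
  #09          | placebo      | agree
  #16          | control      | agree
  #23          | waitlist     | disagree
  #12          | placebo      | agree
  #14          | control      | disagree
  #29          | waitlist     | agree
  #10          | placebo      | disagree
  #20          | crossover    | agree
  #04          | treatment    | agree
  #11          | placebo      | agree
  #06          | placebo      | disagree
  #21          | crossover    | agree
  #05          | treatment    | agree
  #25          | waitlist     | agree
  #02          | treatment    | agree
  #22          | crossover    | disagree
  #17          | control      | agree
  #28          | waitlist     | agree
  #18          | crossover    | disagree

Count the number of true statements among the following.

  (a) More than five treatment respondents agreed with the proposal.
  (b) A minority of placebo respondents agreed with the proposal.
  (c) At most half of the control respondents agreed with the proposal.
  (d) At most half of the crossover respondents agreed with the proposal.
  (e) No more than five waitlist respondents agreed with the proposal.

(a) treatment: |A| = 6, |A ∩ B| = 6; needs |A ∩ B| > 5 — true.
(b) placebo: |A| = 7, |A ∩ B| = 4; needs |A ∩ B| < |A ∖ B| — false.
(c) control: |A| = 5, |A ∩ B| = 2; needs |A ∩ B| ≤ |A ∖ B| — true.
(d) crossover: |A| = 5, |A ∩ B| = 2; needs |A ∩ B| ≤ |A ∖ B| — true.
(e) waitlist: |A| = 8, |A ∩ B| = 5; needs |A ∩ B| ≤ 5 — true.

4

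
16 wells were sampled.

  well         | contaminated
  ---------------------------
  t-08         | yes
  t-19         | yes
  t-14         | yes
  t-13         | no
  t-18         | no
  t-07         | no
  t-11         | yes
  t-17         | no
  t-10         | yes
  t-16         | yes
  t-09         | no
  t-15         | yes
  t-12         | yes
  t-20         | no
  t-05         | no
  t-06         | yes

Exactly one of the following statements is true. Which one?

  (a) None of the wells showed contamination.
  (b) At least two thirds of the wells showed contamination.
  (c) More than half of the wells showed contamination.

(c)

|A| = 16, |A ∩ B| = 9, |A ∖ B| = 7.
(a) requires A ∩ B = ∅ (|A ∩ B| = 0): false.
(b) requires |A ∩ B| / |A| ≥ 2/3: false.
(c) requires |A ∩ B| > |A ∖ B|: true.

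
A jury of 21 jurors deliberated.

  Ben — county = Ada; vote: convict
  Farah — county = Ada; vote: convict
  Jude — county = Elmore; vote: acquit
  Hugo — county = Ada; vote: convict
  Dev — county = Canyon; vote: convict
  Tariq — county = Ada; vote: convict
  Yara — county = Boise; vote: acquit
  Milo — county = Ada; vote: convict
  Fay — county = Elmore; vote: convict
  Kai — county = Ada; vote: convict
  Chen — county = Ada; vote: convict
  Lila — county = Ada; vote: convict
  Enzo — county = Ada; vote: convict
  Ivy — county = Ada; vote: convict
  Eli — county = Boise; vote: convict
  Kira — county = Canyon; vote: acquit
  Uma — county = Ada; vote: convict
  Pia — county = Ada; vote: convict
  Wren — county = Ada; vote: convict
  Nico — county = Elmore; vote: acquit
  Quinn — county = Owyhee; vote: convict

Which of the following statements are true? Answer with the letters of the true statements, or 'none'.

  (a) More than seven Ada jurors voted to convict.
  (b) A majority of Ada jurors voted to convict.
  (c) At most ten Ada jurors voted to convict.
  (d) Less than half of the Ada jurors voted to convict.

(a), (b)

|A| = 13, |A ∩ B| = 13, |A ∖ B| = 0.
(a) |A ∩ B| > 7: holds.
(b) |A ∩ B| > |A ∖ B|: holds.
(c) |A ∩ B| ≤ 10: fails.
(d) |A ∩ B| < |A ∖ B|: fails.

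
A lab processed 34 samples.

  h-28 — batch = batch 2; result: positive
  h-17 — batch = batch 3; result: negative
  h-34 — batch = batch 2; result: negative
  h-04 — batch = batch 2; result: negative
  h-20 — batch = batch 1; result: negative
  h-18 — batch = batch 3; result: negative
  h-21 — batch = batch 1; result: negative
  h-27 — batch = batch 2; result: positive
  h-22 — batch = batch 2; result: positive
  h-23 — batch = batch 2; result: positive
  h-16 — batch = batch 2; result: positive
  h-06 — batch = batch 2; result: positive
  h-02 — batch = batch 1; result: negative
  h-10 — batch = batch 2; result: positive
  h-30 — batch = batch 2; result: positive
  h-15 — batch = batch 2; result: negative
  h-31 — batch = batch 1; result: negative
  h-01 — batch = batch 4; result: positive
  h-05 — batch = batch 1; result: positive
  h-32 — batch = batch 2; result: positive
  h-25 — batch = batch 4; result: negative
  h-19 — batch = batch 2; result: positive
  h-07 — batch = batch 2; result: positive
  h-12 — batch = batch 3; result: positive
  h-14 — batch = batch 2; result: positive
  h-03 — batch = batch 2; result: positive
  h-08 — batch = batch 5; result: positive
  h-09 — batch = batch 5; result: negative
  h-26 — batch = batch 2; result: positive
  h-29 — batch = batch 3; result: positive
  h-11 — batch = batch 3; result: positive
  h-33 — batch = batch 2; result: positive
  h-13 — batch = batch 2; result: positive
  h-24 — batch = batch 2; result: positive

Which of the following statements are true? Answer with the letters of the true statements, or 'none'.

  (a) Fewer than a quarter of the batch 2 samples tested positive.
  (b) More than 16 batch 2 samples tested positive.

|A| = 20, |A ∩ B| = 17, |A ∖ B| = 3.
(a) |A ∩ B| / |A| < 1/4: fails.
(b) |A ∩ B| > 16: holds.

(b)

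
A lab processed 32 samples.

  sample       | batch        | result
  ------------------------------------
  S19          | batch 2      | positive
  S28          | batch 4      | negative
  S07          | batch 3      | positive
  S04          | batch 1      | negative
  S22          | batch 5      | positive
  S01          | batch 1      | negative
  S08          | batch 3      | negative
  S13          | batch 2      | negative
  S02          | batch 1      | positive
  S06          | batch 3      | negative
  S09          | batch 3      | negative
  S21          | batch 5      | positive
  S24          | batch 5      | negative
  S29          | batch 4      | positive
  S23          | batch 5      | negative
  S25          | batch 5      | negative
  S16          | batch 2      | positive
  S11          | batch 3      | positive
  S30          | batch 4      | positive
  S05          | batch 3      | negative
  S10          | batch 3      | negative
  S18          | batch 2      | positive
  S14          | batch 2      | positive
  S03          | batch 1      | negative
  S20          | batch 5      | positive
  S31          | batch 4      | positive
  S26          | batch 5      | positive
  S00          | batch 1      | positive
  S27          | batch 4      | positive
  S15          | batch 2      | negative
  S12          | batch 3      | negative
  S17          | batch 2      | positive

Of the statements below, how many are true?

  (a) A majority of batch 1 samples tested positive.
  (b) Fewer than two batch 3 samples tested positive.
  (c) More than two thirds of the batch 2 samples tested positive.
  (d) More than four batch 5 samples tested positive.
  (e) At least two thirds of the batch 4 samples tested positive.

2

(a) batch 1: |A| = 5, |A ∩ B| = 2; needs |A ∩ B| > |A ∖ B| — false.
(b) batch 3: |A| = 8, |A ∩ B| = 2; needs |A ∩ B| < 2 — false.
(c) batch 2: |A| = 7, |A ∩ B| = 5; needs |A ∩ B| / |A| > 2/3 — true.
(d) batch 5: |A| = 7, |A ∩ B| = 4; needs |A ∩ B| > 4 — false.
(e) batch 4: |A| = 5, |A ∩ B| = 4; needs |A ∩ B| / |A| ≥ 2/3 — true.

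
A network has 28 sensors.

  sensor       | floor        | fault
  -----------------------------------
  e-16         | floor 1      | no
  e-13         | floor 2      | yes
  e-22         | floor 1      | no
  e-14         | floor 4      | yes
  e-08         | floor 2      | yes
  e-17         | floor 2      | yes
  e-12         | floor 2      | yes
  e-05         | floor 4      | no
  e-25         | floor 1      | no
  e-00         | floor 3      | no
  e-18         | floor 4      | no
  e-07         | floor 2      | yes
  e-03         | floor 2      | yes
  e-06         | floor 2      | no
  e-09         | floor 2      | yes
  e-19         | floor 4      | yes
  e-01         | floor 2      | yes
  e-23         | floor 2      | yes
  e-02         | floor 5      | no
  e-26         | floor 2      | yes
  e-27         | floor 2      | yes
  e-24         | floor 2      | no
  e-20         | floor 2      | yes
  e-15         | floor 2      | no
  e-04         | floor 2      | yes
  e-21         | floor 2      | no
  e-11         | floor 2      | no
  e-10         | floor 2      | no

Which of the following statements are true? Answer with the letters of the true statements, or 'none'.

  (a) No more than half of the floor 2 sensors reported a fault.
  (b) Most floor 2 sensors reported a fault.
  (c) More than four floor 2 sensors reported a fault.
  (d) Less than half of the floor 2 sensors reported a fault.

|A| = 19, |A ∩ B| = 13, |A ∖ B| = 6.
(a) |A ∩ B| ≤ |A ∖ B|: fails.
(b) |A ∩ B| > |A ∖ B|: holds.
(c) |A ∩ B| > 4: holds.
(d) |A ∩ B| < |A ∖ B|: fails.

(b), (c)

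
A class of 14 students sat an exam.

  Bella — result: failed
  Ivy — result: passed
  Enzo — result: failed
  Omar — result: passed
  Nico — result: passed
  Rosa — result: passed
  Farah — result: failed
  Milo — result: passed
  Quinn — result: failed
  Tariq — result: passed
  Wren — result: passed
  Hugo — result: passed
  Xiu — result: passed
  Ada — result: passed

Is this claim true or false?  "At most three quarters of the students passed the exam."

True

The determiner here denotes the relation: |A ∩ B| / |A| ≤ 3/4.
A (the restrictor) = {Bella, Ivy, Enzo, Omar, Nico, Rosa, Farah, Milo, Quinn, Tariq, Wren, Hugo, Xiu, Ada}, |A| = 14.
A ∩ B = {Ivy, Omar, Nico, Rosa, Milo, Tariq, Wren, Hugo, Xiu, Ada}, so |A ∩ B| = 10.
A ∖ B = {Bella, Enzo, Farah, Quinn}, so |A ∖ B| = 4.
|A ∩ B|/|A| = 10/14, so the statement is true.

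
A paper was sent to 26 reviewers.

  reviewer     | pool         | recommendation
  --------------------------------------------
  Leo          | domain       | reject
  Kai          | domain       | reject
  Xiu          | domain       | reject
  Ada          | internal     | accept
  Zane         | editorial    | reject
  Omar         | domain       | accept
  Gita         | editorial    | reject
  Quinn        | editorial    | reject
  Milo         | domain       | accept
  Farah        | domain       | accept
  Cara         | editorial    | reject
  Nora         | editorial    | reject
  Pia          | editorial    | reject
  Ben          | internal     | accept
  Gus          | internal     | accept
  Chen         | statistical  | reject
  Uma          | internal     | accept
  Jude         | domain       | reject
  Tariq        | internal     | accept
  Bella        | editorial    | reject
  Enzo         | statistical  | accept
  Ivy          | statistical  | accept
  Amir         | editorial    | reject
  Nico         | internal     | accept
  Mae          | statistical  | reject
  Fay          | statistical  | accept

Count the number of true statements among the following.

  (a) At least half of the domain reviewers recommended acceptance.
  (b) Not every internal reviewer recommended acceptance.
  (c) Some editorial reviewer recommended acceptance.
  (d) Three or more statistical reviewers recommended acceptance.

(a) domain: |A| = 7, |A ∩ B| = 3; needs |A ∩ B| ≥ |A ∖ B| — false.
(b) internal: |A| = 6, |A ∩ B| = 6; needs A ⊄ B (|A ∖ B| ≥ 1) — false.
(c) editorial: |A| = 8, |A ∩ B| = 0; needs A ∩ B ≠ ∅ (|A ∩ B| ≥ 1) — false.
(d) statistical: |A| = 5, |A ∩ B| = 3; needs |A ∩ B| ≥ 3 — true.

1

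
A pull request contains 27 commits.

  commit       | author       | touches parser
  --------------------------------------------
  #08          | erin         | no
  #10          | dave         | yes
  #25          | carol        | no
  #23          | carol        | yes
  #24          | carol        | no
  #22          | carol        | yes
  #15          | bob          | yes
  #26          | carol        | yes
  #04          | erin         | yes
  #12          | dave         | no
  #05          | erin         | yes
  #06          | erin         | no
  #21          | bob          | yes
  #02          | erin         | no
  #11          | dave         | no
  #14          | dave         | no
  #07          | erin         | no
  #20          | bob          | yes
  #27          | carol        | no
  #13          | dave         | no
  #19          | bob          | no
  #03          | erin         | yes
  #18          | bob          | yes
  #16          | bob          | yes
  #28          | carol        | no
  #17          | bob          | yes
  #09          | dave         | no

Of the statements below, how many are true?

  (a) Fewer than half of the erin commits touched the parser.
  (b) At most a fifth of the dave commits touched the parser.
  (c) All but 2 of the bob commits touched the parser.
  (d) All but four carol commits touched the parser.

3

(a) erin: |A| = 7, |A ∩ B| = 3; needs |A ∩ B| < |A ∖ B| — true.
(b) dave: |A| = 6, |A ∩ B| = 1; needs |A ∩ B| / |A| ≤ 1/5 — true.
(c) bob: |A| = 7, |A ∩ B| = 6; needs |A ∖ B| = 2 — false.
(d) carol: |A| = 7, |A ∩ B| = 3; needs |A ∖ B| = 4 — true.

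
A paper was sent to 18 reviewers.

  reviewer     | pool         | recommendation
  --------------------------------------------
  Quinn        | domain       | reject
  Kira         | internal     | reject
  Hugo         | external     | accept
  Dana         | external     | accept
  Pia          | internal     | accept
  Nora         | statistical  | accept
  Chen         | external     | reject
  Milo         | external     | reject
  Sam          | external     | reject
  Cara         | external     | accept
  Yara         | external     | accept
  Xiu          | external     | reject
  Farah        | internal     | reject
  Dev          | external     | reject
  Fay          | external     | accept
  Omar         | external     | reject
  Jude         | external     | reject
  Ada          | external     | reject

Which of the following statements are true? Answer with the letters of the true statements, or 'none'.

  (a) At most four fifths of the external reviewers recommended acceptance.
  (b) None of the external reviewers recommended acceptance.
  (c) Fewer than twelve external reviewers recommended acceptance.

|A| = 13, |A ∩ B| = 5, |A ∖ B| = 8.
(a) |A ∩ B| / |A| ≤ 4/5: holds.
(b) A ∩ B = ∅ (|A ∩ B| = 0): fails.
(c) |A ∩ B| < 12: holds.

(a), (c)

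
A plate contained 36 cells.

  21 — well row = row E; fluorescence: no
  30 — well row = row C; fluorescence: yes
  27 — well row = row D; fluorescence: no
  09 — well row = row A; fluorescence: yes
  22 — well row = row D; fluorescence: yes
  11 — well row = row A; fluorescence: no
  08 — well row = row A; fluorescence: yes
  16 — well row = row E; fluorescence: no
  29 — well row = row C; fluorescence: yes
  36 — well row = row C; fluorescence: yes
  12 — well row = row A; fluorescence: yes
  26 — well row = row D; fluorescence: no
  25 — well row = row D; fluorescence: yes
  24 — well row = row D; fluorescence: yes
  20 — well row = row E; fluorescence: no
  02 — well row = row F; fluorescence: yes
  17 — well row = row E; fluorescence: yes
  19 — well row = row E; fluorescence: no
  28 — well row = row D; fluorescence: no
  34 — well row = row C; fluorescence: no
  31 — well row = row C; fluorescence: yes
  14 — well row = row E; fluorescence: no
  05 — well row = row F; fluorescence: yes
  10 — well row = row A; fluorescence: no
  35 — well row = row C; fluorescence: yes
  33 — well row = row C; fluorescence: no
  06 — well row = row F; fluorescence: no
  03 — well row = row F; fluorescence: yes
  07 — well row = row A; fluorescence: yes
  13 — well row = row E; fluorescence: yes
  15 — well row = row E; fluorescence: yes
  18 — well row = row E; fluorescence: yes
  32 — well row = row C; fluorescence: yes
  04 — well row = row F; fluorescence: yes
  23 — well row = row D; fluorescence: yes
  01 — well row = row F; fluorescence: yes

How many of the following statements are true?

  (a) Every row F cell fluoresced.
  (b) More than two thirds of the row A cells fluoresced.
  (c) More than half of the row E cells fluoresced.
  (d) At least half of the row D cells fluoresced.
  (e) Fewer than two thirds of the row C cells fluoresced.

1

(a) row F: |A| = 6, |A ∩ B| = 5; needs A ⊆ B, i.e. every element of A is in B (|A ∖ B| = 0) — false.
(b) row A: |A| = 6, |A ∩ B| = 4; needs |A ∩ B| / |A| > 2/3 — false.
(c) row E: |A| = 9, |A ∩ B| = 4; needs |A ∩ B| > |A ∖ B| — false.
(d) row D: |A| = 7, |A ∩ B| = 4; needs |A ∩ B| ≥ |A ∖ B| — true.
(e) row C: |A| = 8, |A ∩ B| = 6; needs |A ∩ B| / |A| < 2/3 — false.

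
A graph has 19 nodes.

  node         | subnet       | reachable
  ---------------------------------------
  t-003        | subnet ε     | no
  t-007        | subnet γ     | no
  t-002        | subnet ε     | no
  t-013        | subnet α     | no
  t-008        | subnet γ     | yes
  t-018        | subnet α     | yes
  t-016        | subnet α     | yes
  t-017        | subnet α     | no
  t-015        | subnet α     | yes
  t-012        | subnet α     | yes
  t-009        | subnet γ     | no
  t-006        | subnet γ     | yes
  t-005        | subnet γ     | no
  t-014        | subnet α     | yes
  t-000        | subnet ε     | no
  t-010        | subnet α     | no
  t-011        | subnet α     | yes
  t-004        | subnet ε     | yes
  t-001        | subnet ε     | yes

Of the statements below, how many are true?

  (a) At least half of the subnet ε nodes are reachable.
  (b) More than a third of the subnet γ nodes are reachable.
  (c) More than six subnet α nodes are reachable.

(a) subnet ε: |A| = 5, |A ∩ B| = 2; needs |A ∩ B| ≥ |A ∖ B| — false.
(b) subnet γ: |A| = 5, |A ∩ B| = 2; needs |A ∩ B| / |A| > 1/3 — true.
(c) subnet α: |A| = 9, |A ∩ B| = 6; needs |A ∩ B| > 6 — false.

1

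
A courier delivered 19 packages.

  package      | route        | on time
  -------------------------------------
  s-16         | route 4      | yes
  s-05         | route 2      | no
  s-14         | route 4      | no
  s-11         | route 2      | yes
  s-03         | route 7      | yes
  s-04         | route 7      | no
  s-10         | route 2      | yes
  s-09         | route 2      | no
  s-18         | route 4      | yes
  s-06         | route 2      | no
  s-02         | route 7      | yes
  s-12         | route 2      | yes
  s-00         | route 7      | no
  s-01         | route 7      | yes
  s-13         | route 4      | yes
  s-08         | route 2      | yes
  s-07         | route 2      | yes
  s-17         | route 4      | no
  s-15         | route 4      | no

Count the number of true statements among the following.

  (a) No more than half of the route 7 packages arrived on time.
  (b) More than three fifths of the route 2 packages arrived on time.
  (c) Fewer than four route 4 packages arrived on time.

2

(a) route 7: |A| = 5, |A ∩ B| = 3; needs |A ∩ B| ≤ |A ∖ B| — false.
(b) route 2: |A| = 8, |A ∩ B| = 5; needs |A ∩ B| / |A| > 3/5 — true.
(c) route 4: |A| = 6, |A ∩ B| = 3; needs |A ∩ B| < 4 — true.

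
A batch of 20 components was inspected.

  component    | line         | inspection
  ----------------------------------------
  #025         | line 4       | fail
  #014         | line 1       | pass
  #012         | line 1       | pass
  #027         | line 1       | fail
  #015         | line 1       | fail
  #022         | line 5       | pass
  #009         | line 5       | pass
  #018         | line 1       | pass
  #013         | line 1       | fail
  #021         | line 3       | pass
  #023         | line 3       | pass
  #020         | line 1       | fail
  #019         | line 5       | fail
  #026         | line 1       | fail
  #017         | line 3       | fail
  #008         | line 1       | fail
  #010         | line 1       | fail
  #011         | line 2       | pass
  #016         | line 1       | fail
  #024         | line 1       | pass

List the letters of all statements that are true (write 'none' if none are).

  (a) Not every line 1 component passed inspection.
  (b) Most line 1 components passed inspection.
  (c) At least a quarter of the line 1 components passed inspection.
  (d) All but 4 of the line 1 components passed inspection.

(a), (c)

|A| = 12, |A ∩ B| = 4, |A ∖ B| = 8.
(a) A ⊄ B (|A ∖ B| ≥ 1): holds.
(b) |A ∩ B| > |A ∖ B|: fails.
(c) |A ∩ B| / |A| ≥ 1/4: holds.
(d) |A ∖ B| = 4: fails.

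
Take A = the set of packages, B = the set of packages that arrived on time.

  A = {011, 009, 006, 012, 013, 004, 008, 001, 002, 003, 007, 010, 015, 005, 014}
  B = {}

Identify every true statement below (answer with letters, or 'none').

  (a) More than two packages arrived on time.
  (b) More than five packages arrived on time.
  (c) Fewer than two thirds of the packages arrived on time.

|A| = 15, |A ∩ B| = 0, |A ∖ B| = 15.
(a) |A ∩ B| > 2: fails.
(b) |A ∩ B| > 5: fails.
(c) |A ∩ B| / |A| < 2/3: holds.

(c)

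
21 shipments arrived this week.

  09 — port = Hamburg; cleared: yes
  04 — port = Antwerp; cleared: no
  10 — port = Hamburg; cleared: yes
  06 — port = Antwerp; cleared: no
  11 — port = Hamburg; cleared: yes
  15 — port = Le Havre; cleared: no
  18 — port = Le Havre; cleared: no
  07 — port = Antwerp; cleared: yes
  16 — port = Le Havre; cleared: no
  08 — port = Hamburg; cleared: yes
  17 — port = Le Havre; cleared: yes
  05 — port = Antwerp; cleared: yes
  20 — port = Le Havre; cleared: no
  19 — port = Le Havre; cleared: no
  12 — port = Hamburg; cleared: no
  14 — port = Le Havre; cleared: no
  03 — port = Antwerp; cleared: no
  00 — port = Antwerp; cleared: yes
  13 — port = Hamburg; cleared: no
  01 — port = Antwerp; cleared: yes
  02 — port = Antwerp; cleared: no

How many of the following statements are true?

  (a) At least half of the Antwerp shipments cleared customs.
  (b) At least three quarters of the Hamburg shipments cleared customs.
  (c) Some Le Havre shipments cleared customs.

(a) Antwerp: |A| = 8, |A ∩ B| = 4; needs |A ∩ B| ≥ |A ∖ B| — true.
(b) Hamburg: |A| = 6, |A ∩ B| = 4; needs |A ∩ B| / |A| ≥ 3/4 — false.
(c) Le Havre: |A| = 7, |A ∩ B| = 1; needs A ∩ B ≠ ∅ (|A ∩ B| ≥ 1) — true.

2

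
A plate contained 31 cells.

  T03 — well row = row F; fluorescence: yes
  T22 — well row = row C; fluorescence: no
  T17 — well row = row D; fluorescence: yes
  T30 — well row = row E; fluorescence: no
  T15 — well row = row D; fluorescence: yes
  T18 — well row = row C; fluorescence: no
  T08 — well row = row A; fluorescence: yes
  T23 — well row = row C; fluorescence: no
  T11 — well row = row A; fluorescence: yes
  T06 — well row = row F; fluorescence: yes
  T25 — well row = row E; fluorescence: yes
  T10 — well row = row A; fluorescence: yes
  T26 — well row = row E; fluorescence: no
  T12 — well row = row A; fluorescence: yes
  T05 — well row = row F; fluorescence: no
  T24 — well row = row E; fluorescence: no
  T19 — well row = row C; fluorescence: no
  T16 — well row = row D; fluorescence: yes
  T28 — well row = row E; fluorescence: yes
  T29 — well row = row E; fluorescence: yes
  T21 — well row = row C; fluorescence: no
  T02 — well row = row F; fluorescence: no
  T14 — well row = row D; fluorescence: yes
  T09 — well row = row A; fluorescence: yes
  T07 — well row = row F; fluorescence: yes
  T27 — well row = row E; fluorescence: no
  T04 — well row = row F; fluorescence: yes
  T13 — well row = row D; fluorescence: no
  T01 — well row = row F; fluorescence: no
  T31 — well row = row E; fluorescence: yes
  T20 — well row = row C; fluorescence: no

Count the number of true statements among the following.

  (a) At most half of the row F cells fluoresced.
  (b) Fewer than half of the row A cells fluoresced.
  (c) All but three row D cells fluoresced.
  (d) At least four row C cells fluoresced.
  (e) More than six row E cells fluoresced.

(a) row F: |A| = 7, |A ∩ B| = 4; needs |A ∩ B| ≤ |A ∖ B| — false.
(b) row A: |A| = 5, |A ∩ B| = 5; needs |A ∩ B| < |A ∖ B| — false.
(c) row D: |A| = 5, |A ∩ B| = 4; needs |A ∖ B| = 3 — false.
(d) row C: |A| = 6, |A ∩ B| = 0; needs |A ∩ B| ≥ 4 — false.
(e) row E: |A| = 8, |A ∩ B| = 4; needs |A ∩ B| > 6 — false.

0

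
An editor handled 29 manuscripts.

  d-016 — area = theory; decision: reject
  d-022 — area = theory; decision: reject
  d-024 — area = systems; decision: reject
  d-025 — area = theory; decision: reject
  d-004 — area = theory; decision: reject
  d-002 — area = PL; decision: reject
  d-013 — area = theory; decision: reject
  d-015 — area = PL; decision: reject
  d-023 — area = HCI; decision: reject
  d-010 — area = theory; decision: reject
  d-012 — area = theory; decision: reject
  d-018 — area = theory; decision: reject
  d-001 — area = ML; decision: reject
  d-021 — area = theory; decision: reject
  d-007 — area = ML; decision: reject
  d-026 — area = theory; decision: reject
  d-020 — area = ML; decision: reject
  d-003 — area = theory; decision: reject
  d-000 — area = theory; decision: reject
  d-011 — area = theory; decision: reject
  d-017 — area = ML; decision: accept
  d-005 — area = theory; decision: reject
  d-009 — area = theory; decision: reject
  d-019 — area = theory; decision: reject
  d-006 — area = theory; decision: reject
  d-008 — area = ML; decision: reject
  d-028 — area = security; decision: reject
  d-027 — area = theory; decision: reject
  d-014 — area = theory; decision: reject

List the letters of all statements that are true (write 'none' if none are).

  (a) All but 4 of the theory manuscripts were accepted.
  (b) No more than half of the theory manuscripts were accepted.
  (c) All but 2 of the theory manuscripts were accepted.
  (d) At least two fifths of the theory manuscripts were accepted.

(b)

|A| = 19, |A ∩ B| = 0, |A ∖ B| = 19.
(a) |A ∖ B| = 4: fails.
(b) |A ∩ B| ≤ |A ∖ B|: holds.
(c) |A ∖ B| = 2: fails.
(d) |A ∩ B| / |A| ≥ 2/5: fails.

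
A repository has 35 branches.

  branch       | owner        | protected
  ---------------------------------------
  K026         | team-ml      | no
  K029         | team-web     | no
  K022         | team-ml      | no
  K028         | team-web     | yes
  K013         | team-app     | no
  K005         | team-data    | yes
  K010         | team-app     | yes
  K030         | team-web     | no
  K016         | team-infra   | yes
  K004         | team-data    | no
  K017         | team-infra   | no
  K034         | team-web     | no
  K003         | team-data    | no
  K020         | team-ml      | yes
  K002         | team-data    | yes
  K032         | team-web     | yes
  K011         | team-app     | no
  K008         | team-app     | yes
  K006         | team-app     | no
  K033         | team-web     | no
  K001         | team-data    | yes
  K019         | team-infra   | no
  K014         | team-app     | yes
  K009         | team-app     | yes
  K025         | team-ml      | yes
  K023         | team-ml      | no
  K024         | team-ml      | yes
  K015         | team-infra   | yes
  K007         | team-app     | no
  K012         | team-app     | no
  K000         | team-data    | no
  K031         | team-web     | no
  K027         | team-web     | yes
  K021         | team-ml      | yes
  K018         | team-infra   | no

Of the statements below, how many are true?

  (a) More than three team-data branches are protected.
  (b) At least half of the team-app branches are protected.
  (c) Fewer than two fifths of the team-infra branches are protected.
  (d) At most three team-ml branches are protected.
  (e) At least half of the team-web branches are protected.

(a) team-data: |A| = 6, |A ∩ B| = 3; needs |A ∩ B| > 3 — false.
(b) team-app: |A| = 9, |A ∩ B| = 4; needs |A ∩ B| ≥ |A ∖ B| — false.
(c) team-infra: |A| = 5, |A ∩ B| = 2; needs |A ∩ B| / |A| < 2/5 — false.
(d) team-ml: |A| = 7, |A ∩ B| = 4; needs |A ∩ B| ≤ 3 — false.
(e) team-web: |A| = 8, |A ∩ B| = 3; needs |A ∩ B| ≥ |A ∖ B| — false.

0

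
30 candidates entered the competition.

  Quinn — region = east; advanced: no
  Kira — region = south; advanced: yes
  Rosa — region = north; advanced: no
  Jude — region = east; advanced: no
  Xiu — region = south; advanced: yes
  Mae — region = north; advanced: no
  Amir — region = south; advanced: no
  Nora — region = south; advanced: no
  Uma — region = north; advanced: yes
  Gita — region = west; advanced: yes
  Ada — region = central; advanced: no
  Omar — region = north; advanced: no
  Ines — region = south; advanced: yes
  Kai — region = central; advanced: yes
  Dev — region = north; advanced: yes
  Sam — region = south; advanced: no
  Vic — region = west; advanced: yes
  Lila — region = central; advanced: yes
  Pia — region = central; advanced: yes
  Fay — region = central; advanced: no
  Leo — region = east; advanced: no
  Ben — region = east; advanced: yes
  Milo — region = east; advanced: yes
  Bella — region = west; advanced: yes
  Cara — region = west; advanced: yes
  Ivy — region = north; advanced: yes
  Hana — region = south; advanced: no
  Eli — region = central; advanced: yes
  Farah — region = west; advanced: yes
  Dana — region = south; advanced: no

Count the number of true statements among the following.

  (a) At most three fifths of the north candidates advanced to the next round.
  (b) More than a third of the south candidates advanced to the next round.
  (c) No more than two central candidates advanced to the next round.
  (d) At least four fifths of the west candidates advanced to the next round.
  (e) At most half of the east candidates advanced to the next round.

(a) north: |A| = 6, |A ∩ B| = 3; needs |A ∩ B| / |A| ≤ 3/5 — true.
(b) south: |A| = 8, |A ∩ B| = 3; needs |A ∩ B| / |A| > 1/3 — true.
(c) central: |A| = 6, |A ∩ B| = 4; needs |A ∩ B| ≤ 2 — false.
(d) west: |A| = 5, |A ∩ B| = 5; needs |A ∩ B| / |A| ≥ 4/5 — true.
(e) east: |A| = 5, |A ∩ B| = 2; needs |A ∩ B| ≤ |A ∖ B| — true.

4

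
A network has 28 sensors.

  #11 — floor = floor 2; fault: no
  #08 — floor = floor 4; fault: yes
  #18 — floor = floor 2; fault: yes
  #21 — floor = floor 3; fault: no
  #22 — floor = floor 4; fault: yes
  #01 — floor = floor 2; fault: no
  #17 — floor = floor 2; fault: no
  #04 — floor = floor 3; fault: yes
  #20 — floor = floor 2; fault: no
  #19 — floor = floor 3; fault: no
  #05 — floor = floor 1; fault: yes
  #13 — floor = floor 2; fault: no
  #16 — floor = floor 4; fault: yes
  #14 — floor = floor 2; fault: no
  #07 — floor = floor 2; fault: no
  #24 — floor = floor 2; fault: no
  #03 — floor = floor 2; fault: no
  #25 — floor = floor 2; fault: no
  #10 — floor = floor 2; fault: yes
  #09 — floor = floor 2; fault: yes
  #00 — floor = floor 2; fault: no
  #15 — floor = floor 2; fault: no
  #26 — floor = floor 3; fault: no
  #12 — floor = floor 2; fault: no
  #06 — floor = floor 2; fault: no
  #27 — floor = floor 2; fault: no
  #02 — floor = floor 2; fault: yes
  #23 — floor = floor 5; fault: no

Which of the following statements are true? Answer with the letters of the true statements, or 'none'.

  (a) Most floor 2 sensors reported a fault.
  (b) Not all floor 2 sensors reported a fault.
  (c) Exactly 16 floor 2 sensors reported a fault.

(b)

|A| = 19, |A ∩ B| = 4, |A ∖ B| = 15.
(a) |A ∩ B| > |A ∖ B|: fails.
(b) A ⊄ B (|A ∖ B| ≥ 1): holds.
(c) |A ∩ B| = 16: fails.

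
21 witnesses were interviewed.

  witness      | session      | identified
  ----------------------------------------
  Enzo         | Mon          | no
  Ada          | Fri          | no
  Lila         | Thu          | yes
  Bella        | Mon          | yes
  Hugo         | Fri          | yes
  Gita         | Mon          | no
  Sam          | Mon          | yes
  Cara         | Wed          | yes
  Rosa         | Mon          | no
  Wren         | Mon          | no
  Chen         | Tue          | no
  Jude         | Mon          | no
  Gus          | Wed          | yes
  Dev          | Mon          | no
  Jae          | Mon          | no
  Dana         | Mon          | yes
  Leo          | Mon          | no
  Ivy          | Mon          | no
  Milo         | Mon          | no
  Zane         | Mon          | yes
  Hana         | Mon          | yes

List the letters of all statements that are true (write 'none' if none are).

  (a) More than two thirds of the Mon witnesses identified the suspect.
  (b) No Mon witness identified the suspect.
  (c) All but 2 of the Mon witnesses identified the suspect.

none

|A| = 15, |A ∩ B| = 5, |A ∖ B| = 10.
(a) |A ∩ B| / |A| > 2/3: fails.
(b) A ∩ B = ∅ (|A ∩ B| = 0): fails.
(c) |A ∖ B| = 2: fails.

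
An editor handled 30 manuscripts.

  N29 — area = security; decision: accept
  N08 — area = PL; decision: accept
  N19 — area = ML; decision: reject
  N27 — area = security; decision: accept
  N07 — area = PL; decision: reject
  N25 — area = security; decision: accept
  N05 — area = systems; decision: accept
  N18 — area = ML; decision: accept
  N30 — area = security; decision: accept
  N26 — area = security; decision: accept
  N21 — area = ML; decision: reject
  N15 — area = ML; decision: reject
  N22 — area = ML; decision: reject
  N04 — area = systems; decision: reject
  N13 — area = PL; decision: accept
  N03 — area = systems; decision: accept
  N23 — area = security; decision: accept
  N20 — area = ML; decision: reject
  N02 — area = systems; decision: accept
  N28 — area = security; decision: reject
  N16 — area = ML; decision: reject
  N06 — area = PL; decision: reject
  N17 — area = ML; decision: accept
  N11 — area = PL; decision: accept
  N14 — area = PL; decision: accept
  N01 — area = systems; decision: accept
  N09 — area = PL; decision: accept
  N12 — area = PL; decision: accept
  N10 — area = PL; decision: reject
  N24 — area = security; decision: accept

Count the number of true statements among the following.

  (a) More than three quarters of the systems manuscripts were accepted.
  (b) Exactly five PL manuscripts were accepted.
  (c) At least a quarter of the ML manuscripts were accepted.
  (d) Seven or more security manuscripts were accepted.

3

(a) systems: |A| = 5, |A ∩ B| = 4; needs |A ∩ B| / |A| > 3/4 — true.
(b) PL: |A| = 9, |A ∩ B| = 6; needs |A ∩ B| = 5 — false.
(c) ML: |A| = 8, |A ∩ B| = 2; needs |A ∩ B| / |A| ≥ 1/4 — true.
(d) security: |A| = 8, |A ∩ B| = 7; needs |A ∩ B| ≥ 7 — true.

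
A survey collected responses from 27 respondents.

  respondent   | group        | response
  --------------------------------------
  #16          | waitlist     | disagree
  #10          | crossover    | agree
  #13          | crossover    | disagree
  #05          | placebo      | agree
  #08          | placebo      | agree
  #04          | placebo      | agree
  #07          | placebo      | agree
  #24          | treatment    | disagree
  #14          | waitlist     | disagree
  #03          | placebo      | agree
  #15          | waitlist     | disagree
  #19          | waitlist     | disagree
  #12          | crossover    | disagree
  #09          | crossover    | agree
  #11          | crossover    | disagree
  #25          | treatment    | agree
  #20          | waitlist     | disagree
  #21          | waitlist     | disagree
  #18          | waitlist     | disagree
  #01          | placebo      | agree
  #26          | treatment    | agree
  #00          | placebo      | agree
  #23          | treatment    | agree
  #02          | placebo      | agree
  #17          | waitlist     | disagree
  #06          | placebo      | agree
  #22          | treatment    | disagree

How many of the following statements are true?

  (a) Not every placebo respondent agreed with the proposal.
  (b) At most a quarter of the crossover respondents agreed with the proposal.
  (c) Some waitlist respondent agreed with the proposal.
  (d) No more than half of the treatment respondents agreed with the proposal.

0

(a) placebo: |A| = 9, |A ∩ B| = 9; needs A ⊄ B (|A ∖ B| ≥ 1) — false.
(b) crossover: |A| = 5, |A ∩ B| = 2; needs |A ∩ B| / |A| ≤ 1/4 — false.
(c) waitlist: |A| = 8, |A ∩ B| = 0; needs A ∩ B ≠ ∅ (|A ∩ B| ≥ 1) — false.
(d) treatment: |A| = 5, |A ∩ B| = 3; needs |A ∩ B| ≤ |A ∖ B| — false.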